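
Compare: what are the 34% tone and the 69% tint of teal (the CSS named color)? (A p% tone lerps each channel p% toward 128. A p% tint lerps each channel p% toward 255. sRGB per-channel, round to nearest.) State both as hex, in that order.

#2C8080, #B0D8D8

CSS teal is rgb(0, 128, 128).
34% tone:
  R: 0 + 43.52 = 43.52 → 44
  G: 128 + 0 = 128 → 128
  B: 128 + 0.34×(128−128) = 128 + 0 = 128 → 128
  → #2C8080
69% tint:
  R: 0 + 0.69×(255−0) = 0 + 175.95 = 175.95 → 176
  G: 128 + 0.69×(255−128) = 128 + 87.63 = 215.63 → 216
  B: 128 + 0.69×(255−128) = 128 + 87.63 = 215.63 → 216
  → #B0D8D8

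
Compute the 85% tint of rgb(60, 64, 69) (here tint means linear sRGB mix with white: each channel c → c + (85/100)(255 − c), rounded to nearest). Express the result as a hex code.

An 85% tint moves each channel 85% toward 255:
  R: 60 + 165.75 = 225.75 → 226
  G: 64 + 162.35 = 226.35 → 226
  B: 69 + 0.85×(255−69) = 69 + 158.1 = 227.1 → 227
rgb(226, 226, 227) = #E2E2E3.

#E2E2E3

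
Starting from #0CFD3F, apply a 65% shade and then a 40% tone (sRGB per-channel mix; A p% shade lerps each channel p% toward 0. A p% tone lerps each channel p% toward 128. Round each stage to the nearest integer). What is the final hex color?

#366940

#0CFD3F is rgb(12, 253, 63).
Per channel, c → c + 0.65(0 − c):
  R: 12 + 0.65×(0−12) = 12 − 7.8 = 4.2 → 4
  G: 253 − 164.45 = 88.55 → 89
  B: 63 − 40.95 = 22.05 → 22
After the shade: rgb(4, 89, 22) = #045916.
Per channel, c → c + 0.4(128 − c):
  R: 4 + 0.4×(128−4) = 4 + 49.6 = 53.6 → 54
  G: 89 + 0.4×(128−89) = 89 + 15.6 = 104.6 → 105
  B: 22 + 42.4 = 64.4 → 64
rgb(54, 105, 64) = #366940.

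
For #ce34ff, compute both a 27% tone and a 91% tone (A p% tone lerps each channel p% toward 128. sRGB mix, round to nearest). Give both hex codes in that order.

#b949dd, #87798b

#ce34ff is rgb(206, 52, 255).
27% tone:
  R: 206 − 21.06 = 184.94 → 185
  G: 52 + 20.52 = 72.52 → 73
  B: 255 + 0.27×(128−255) = 255 − 34.29 = 220.71 → 221
  → #b949dd
91% tone:
  R: 206 + 0.91×(128−206) = 206 − 70.98 = 135.02 → 135
  G: 52 + 69.16 = 121.16 → 121
  B: 255 + 0.91×(128−255) = 255 − 115.57 = 139.43 → 139
  → #87798b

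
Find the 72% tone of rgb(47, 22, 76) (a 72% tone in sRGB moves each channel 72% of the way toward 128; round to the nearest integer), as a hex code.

#696271

A 72% tone moves each channel 72% toward 128:
  R: 47 + 0.72×(128−47) = 47 + 58.32 = 105.32 → 105
  G: 22 + 0.72×(128−22) = 22 + 76.32 = 98.32 → 98
  B: 76 + 37.44 = 113.44 → 113
rgb(105, 98, 113) = #696271.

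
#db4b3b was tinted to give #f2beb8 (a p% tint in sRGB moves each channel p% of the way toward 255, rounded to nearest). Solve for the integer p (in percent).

#db4b3b is rgb(219, 75, 59); #f2beb8 is rgb(242, 190, 184).
On the B channel (widest range): 184 ≈ 59 + (p/100)(255 − 59), so p ≈ 100×(184 − 59)/(255 − 59) = 12500/196 = 63.78.
p = 64 reproduces all three channels after rounding.

64%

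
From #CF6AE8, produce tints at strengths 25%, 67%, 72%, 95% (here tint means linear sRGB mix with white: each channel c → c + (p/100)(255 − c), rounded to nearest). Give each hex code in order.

#DB8FEE, #EFCEF7, #F2D5F9, #FDF8FE

#CF6AE8 is rgb(207, 106, 232).
25%: (207 + 12 = 219→219, 106 + 37.25 = 143.25→143, 232 + 5.75 = 237.75→238) → #DB8FEE
67%: (207 + 32.16 = 239.16→239, 106 + 99.83 = 205.83→206, 232 + 15.41 = 247.41→247) → #EFCEF7
72%: (207 + 34.56 = 241.56→242, 106 + 107.28 = 213.28→213, 232 + 16.56 = 248.56→249) → #F2D5F9
95%: (207 + 45.6 = 252.6→253, 106 + 141.55 = 247.55→248, 232 + 21.85 = 253.85→254) → #FDF8FE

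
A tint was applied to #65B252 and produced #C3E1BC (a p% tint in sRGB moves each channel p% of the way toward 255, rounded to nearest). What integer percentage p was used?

61%

#65B252 is rgb(101, 178, 82); #C3E1BC is rgb(195, 225, 188).
On the B channel (widest range): 188 ≈ 82 + (p/100)(255 − 82), so p ≈ 100×(188 − 82)/(255 − 82) = 10600/173 = 61.27.
p = 61 reproduces all three channels after rounding.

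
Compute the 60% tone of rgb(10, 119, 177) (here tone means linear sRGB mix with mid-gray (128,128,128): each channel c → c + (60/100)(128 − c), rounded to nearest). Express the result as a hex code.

#517c94

Per channel, c → c + 0.6(128 − c):
  R: 10 + 0.6×(128−10) = 10 + 70.8 = 80.8 → 81
  G: 119 + 5.4 = 124.4 → 124
  B: 177 + 0.6×(128−177) = 177 − 29.4 = 147.6 → 148
rgb(81, 124, 148) = #517c94.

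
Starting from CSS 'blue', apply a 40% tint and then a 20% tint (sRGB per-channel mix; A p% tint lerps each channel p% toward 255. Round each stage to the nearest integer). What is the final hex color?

CSS blue is rgb(0, 0, 255).
Lerp each channel 40% toward 255:
  R: 0 + 0.4×(255−0) = 0 + 102 = 102 → 102
  G: 0 + 102 = 102 → 102
  B: 255 + 0.4×(255−255) = 255 + 0 = 255 → 255
After the tint: rgb(102, 102, 255) = #6666FF.
Per channel, c → c + 0.2(255 − c):
  R: 102 + 0.2×(255−102) = 102 + 30.6 = 132.6 → 133
  G: 102 + 0.2×(255−102) = 102 + 30.6 = 132.6 → 133
  B: 255 + 0.2×(255−255) = 255 + 0 = 255 → 255
rgb(133, 133, 255) = #8585FF.

#8585FF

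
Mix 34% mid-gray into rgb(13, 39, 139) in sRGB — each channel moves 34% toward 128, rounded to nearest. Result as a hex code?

#344587

A 34% tone moves each channel 34% toward 128:
  R: 13 + 0.34×(128−13) = 13 + 39.1 = 52.1 → 52
  G: 39 + 30.26 = 69.26 → 69
  B: 139 + 0.34×(128−139) = 139 − 3.74 = 135.26 → 135
rgb(52, 69, 135) = #344587.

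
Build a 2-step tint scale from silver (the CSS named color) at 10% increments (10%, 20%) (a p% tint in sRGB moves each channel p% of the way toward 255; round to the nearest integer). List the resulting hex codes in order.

CSS silver is rgb(192, 192, 192).
10%: (192 + 6.3 = 198.3→198, 192 + 6.3 = 198.3→198, 192 + 6.3 = 198.3→198) → #C6C6C6
20%: (192 + 12.6 = 204.6→205, 192 + 12.6 = 204.6→205, 192 + 12.6 = 204.6→205) → #CDCDCD

#C6C6C6, #CDCDCD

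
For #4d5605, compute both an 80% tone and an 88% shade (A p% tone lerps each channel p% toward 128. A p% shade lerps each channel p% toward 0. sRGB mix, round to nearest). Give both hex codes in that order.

#767867, #090a01

#4d5605 is rgb(77, 86, 5).
80% tone:
  R: 77 + 0.8×(128−77) = 77 + 40.8 = 117.8 → 118
  G: 86 + 0.8×(128−86) = 86 + 33.6 = 119.6 → 120
  B: 5 + 98.4 = 103.4 → 103
  → #767867
88% shade:
  R: 77 + 0.88×(0−77) = 77 − 67.76 = 9.24 → 9
  G: 86 + 0.88×(0−86) = 86 − 75.68 = 10.32 → 10
  B: 5 − 4.4 = 0.6 → 1
  → #090a01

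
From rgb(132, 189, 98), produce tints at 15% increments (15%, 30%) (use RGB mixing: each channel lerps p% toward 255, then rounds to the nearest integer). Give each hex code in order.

15%: (132 + 18.45 = 150.45→150, 189 + 9.9 = 198.9→199, 98 + 23.55 = 121.55→122) → #96c77a
30%: (132 + 36.9 = 168.9→169, 189 + 19.8 = 208.8→209, 98 + 47.1 = 145.1→145) → #a9d191

#96c77a, #a9d191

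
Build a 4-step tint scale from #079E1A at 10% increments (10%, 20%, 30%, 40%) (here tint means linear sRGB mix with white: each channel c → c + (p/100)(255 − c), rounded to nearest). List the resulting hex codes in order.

#20A831, #39B148, #51BB5F, #6AC576

#079E1A is rgb(7, 158, 26).
10%: (7 + 24.8 = 31.8→32, 158 + 9.7 = 167.7→168, 26 + 22.9 = 48.9→49) → #20A831
20%: (7 + 49.6 = 56.6→57, 158 + 19.4 = 177.4→177, 26 + 45.8 = 71.8→72) → #39B148
30%: (7 + 74.4 = 81.4→81, 158 + 29.1 = 187.1→187, 26 + 68.7 = 94.7→95) → #51BB5F
40%: (7 + 99.2 = 106.2→106, 158 + 38.8 = 196.8→197, 26 + 91.6 = 117.6→118) → #6AC576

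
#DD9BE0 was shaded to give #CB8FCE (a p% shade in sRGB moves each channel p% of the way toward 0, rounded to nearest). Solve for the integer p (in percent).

#DD9BE0 is rgb(221, 155, 224); #CB8FCE is rgb(203, 143, 206).
On the B channel (widest range): 206 ≈ 224 + (p/100)(0 − 224), so p ≈ 100×(206 − 224)/(0 − 224) = -1800/-224 = 8.04.
p = 8 reproduces all three channels after rounding.

8%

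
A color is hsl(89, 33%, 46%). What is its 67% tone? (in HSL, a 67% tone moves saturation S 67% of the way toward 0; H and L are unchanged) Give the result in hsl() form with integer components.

S moves 67% from 33 toward 0: 33 − 22.11 = 10.89 → 11.
H and L are unchanged.

hsl(89, 11%, 46%)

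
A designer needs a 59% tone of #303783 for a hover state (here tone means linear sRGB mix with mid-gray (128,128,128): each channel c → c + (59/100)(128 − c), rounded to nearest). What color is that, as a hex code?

#303783 is rgb(48, 55, 131).
A 59% tone moves each channel 59% toward 128:
  R: 48 + 47.2 = 95.2 → 95
  G: 55 + 0.59×(128−55) = 55 + 43.07 = 98.07 → 98
  B: 131 − 1.77 = 129.23 → 129
rgb(95, 98, 129) = #5F6281.

#5F6281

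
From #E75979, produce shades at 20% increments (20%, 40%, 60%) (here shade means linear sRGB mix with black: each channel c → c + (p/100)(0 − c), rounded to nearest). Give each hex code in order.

#B94761, #8B3549, #5C2430

#E75979 is rgb(231, 89, 121).
20%: (231 − 46.2 = 184.8→185, 89 − 17.8 = 71.2→71, 121 − 24.2 = 96.8→97) → #B94761
40%: (231 − 92.4 = 138.6→139, 89 − 35.6 = 53.4→53, 121 − 48.4 = 72.6→73) → #8B3549
60%: (231 − 138.6 = 92.4→92, 89 − 53.4 = 35.6→36, 121 − 72.6 = 48.4→48) → #5C2430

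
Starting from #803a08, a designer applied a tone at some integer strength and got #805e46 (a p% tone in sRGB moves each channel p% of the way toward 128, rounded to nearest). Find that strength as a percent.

#803a08 is rgb(128, 58, 8); #805e46 is rgb(128, 94, 70).
On the B channel (widest range): 70 ≈ 8 + (p/100)(128 − 8), so p ≈ 100×(70 − 8)/(128 − 8) = 6200/120 = 51.67.
p = 52 reproduces all three channels after rounding.

52%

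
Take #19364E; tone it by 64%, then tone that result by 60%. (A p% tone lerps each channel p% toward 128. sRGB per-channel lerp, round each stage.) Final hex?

#717579

#19364E is rgb(25, 54, 78).
Per channel, c → c + 0.64(128 − c):
  R: 25 + 0.64×(128−25) = 25 + 65.92 = 90.92 → 91
  G: 54 + 0.64×(128−54) = 54 + 47.36 = 101.36 → 101
  B: 78 + 0.64×(128−78) = 78 + 32 = 110 → 110
After the tone: rgb(91, 101, 110) = #5B656E.
A 60% tone moves each channel 60% toward 128:
  R: 91 + 22.2 = 113.2 → 113
  G: 101 + 0.6×(128−101) = 101 + 16.2 = 117.2 → 117
  B: 110 + 0.6×(128−110) = 110 + 10.8 = 120.8 → 121
rgb(113, 117, 121) = #717579.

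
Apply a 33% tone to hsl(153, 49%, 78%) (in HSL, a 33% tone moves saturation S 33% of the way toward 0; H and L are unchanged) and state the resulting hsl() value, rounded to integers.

hsl(153, 33%, 78%)

S moves 33% from 49 toward 0: 49 − 16.17 = 32.83 → 33.
H and L are unchanged.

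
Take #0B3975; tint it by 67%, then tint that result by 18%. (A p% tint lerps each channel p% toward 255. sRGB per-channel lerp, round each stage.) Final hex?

#0B3975 is rgb(11, 57, 117).
Lerp each channel 67% toward 255:
  R: 11 + 0.67×(255−11) = 11 + 163.48 = 174.48 → 174
  G: 57 + 0.67×(255−57) = 57 + 132.66 = 189.66 → 190
  B: 117 + 0.67×(255−117) = 117 + 92.46 = 209.46 → 209
After the tint: rgb(174, 190, 209) = #AEBED1.
Lerp each channel 18% toward 255:
  R: 174 + 14.58 = 188.58 → 189
  G: 190 + 0.18×(255−190) = 190 + 11.7 = 201.7 → 202
  B: 209 + 8.28 = 217.28 → 217
rgb(189, 202, 217) = #BDCAD9.

#BDCAD9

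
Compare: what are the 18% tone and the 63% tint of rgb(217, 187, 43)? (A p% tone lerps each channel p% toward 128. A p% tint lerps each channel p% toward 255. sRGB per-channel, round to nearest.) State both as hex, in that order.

#C9B03A, #F1E6B1

18% tone:
  R: 217 − 16.02 = 200.98 → 201
  G: 187 + 0.18×(128−187) = 187 − 10.62 = 176.38 → 176
  B: 43 + 15.3 = 58.3 → 58
  → #C9B03A
63% tint:
  R: 217 + 23.94 = 240.94 → 241
  G: 187 + 42.84 = 229.84 → 230
  B: 43 + 0.63×(255−43) = 43 + 133.56 = 176.56 → 177
  → #F1E6B1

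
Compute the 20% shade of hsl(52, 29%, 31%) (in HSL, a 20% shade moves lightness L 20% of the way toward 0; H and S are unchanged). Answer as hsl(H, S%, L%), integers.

hsl(52, 29%, 25%)

L moves 20% from 31 toward 0: 31 − 6.2 = 24.8 → 25.
H and S are unchanged.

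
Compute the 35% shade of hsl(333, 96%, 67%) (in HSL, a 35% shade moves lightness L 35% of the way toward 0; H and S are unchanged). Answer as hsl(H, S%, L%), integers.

hsl(333, 96%, 44%)

L moves 35% from 67 toward 0: 67 − 23.45 = 43.55 → 44.
H and S are unchanged.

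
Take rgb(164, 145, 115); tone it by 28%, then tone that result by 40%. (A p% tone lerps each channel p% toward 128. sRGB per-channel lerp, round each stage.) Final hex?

#90877b

A 28% tone moves each channel 28% toward 128:
  R: 164 + 0.28×(128−164) = 164 − 10.08 = 153.92 → 154
  G: 145 + 0.28×(128−145) = 145 − 4.76 = 140.24 → 140
  B: 115 + 3.64 = 118.64 → 119
After the tone: rgb(154, 140, 119) = #9a8c77.
A 40% tone moves each channel 40% toward 128:
  R: 154 − 10.4 = 143.6 → 144
  G: 140 + 0.4×(128−140) = 140 − 4.8 = 135.2 → 135
  B: 119 + 0.4×(128−119) = 119 + 3.6 = 122.6 → 123
rgb(144, 135, 123) = #90877b.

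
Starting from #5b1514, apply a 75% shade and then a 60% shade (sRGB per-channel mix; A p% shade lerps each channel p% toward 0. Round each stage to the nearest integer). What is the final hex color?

#090202

#5b1514 is rgb(91, 21, 20).
A 75% shade moves each channel 75% toward 0:
  R: 91 − 68.25 = 22.75 → 23
  G: 21 − 15.75 = 5.25 → 5
  B: 20 + 0.75×(0−20) = 20 − 15 = 5 → 5
After the shade: rgb(23, 5, 5) = #170505.
Lerp each channel 60% toward 0:
  R: 23 + 0.6×(0−23) = 23 − 13.8 = 9.2 → 9
  G: 5 − 3 = 2 → 2
  B: 5 + 0.6×(0−5) = 5 − 3 = 2 → 2
rgb(9, 2, 2) = #090202.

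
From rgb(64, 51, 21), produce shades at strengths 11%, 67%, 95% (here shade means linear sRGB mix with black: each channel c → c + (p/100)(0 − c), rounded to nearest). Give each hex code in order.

#392D13, #151107, #030301

11%: (64 − 7.04 = 56.96→57, 51 − 5.61 = 45.39→45, 21 − 2.31 = 18.69→19) → #392D13
67%: (64 − 42.88 = 21.12→21, 51 − 34.17 = 16.83→17, 21 − 14.07 = 6.93→7) → #151107
95%: (64 − 60.8 = 3.2→3, 51 − 48.45 = 2.55→3, 21 − 19.95 = 1.05→1) → #030301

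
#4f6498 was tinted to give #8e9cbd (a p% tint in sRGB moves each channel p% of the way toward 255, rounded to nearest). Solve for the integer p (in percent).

#4f6498 is rgb(79, 100, 152); #8e9cbd is rgb(142, 156, 189).
On the R channel (widest range): 142 ≈ 79 + (p/100)(255 − 79), so p ≈ 100×(142 − 79)/(255 − 79) = 6300/176 = 35.80.
p = 36 reproduces all three channels after rounding.

36%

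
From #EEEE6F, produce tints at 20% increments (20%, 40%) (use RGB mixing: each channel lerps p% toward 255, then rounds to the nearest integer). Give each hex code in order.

#F1F18C, #F5F5A9

#EEEE6F is rgb(238, 238, 111).
20%: (238 + 3.4 = 241.4→241, 238 + 3.4 = 241.4→241, 111 + 28.8 = 139.8→140) → #F1F18C
40%: (238 + 6.8 = 244.8→245, 238 + 6.8 = 244.8→245, 111 + 57.6 = 168.6→169) → #F5F5A9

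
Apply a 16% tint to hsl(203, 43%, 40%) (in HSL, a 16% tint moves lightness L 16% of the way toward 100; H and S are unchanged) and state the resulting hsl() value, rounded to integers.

hsl(203, 43%, 50%)

L moves 16% from 40 toward 100: 40 + 9.6 = 49.6 → 50.
H and S are unchanged.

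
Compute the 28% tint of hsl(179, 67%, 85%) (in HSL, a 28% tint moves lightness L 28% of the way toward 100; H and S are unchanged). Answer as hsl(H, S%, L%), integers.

hsl(179, 67%, 89%)

L moves 28% from 85 toward 100: 85 + 4.2 = 89.2 → 89.
H and S are unchanged.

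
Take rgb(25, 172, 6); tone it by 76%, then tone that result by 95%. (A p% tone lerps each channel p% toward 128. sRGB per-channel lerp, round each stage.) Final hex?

Lerp each channel 76% toward 128:
  R: 25 + 78.28 = 103.28 → 103
  G: 172 + 0.76×(128−172) = 172 − 33.44 = 138.56 → 139
  B: 6 + 0.76×(128−6) = 6 + 92.72 = 98.72 → 99
After the tone: rgb(103, 139, 99) = #678B63.
Per channel, c → c + 0.95(128 − c):
  R: 103 + 23.75 = 126.75 → 127
  G: 139 + 0.95×(128−139) = 139 − 10.45 = 128.55 → 129
  B: 99 + 0.95×(128−99) = 99 + 27.55 = 126.55 → 127
rgb(127, 129, 127) = #7F817F.

#7F817F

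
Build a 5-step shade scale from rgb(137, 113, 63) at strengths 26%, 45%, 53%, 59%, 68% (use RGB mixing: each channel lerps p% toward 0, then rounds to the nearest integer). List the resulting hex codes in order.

26%: (137 − 35.62 = 101.38→101, 113 − 29.38 = 83.62→84, 63 − 16.38 = 46.62→47) → #65542F
45%: (137 − 61.65 = 75.35→75, 113 − 50.85 = 62.15→62, 63 − 28.35 = 34.65→35) → #4B3E23
53%: (137 − 72.61 = 64.39→64, 113 − 59.89 = 53.11→53, 63 − 33.39 = 29.61→30) → #40351E
59%: (137 − 80.83 = 56.17→56, 113 − 66.67 = 46.33→46, 63 − 37.17 = 25.83→26) → #382E1A
68%: (137 − 93.16 = 43.84→44, 113 − 76.84 = 36.16→36, 63 − 42.84 = 20.16→20) → #2C2414

#65542F, #4B3E23, #40351E, #382E1A, #2C2414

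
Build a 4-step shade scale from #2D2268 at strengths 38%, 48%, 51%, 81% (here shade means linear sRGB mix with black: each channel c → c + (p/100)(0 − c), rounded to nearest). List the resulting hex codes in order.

#2D2268 is rgb(45, 34, 104).
38%: (45 − 17.1 = 27.9→28, 34 − 12.92 = 21.08→21, 104 − 39.52 = 64.48→64) → #1C1540
48%: (45 − 21.6 = 23.4→23, 34 − 16.32 = 17.68→18, 104 − 49.92 = 54.08→54) → #171236
51%: (45 − 22.95 = 22.05→22, 34 − 17.34 = 16.66→17, 104 − 53.04 = 50.96→51) → #161133
81%: (45 − 36.45 = 8.55→9, 34 − 27.54 = 6.46→6, 104 − 84.24 = 19.76→20) → #090614

#1C1540, #171236, #161133, #090614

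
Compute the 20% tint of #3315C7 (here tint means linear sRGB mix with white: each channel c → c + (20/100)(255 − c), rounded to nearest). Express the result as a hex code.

#3315C7 is rgb(51, 21, 199).
Per channel, c → c + 0.2(255 − c):
  R: 51 + 0.2×(255−51) = 51 + 40.8 = 91.8 → 92
  G: 21 + 0.2×(255−21) = 21 + 46.8 = 67.8 → 68
  B: 199 + 0.2×(255−199) = 199 + 11.2 = 210.2 → 210
rgb(92, 68, 210) = #5C44D2.

#5C44D2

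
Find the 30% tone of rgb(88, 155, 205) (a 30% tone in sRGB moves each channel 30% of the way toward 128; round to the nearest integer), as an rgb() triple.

rgb(100, 147, 182)

Lerp each channel 30% toward 128:
  R: 88 + 12 = 100 → 100
  G: 155 + 0.3×(128−155) = 155 − 8.1 = 146.9 → 147
  B: 205 − 23.1 = 181.9 → 182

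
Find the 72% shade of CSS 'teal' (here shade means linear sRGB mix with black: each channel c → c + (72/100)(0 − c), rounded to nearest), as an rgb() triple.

rgb(0, 36, 36)

CSS teal is rgb(0, 128, 128).
Lerp each channel 72% toward 0:
  R: 0 + 0.72×(0−0) = 0 + 0 = 0 → 0
  G: 128 + 0.72×(0−128) = 128 − 92.16 = 35.84 → 36
  B: 128 + 0.72×(0−128) = 128 − 92.16 = 35.84 → 36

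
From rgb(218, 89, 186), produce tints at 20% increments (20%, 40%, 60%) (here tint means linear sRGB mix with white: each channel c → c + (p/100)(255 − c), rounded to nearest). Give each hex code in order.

20%: (218 + 7.4 = 225.4→225, 89 + 33.2 = 122.2→122, 186 + 13.8 = 199.8→200) → #E17AC8
40%: (218 + 14.8 = 232.8→233, 89 + 66.4 = 155.4→155, 186 + 27.6 = 213.6→214) → #E99BD6
60%: (218 + 22.2 = 240.2→240, 89 + 99.6 = 188.6→189, 186 + 41.4 = 227.4→227) → #F0BDE3

#E17AC8, #E99BD6, #F0BDE3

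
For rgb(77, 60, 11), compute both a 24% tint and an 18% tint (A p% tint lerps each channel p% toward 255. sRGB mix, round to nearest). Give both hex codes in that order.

#786b46, #6d5f37

24% tint:
  R: 77 + 0.24×(255−77) = 77 + 42.72 = 119.72 → 120
  G: 60 + 46.8 = 106.8 → 107
  B: 11 + 0.24×(255−11) = 11 + 58.56 = 69.56 → 70
  → #786b46
18% tint:
  R: 77 + 32.04 = 109.04 → 109
  G: 60 + 35.1 = 95.1 → 95
  B: 11 + 0.18×(255−11) = 11 + 43.92 = 54.92 → 55
  → #6d5f37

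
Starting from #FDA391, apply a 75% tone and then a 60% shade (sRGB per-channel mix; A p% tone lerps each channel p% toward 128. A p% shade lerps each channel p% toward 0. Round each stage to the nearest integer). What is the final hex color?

#FDA391 is rgb(253, 163, 145).
Lerp each channel 75% toward 128:
  R: 253 + 0.75×(128−253) = 253 − 93.75 = 159.25 → 159
  G: 163 − 26.25 = 136.75 → 137
  B: 145 − 12.75 = 132.25 → 132
After the tone: rgb(159, 137, 132) = #9F8984.
A 60% shade moves each channel 60% toward 0:
  R: 159 + 0.6×(0−159) = 159 − 95.4 = 63.6 → 64
  G: 137 + 0.6×(0−137) = 137 − 82.2 = 54.8 → 55
  B: 132 − 79.2 = 52.8 → 53
rgb(64, 55, 53) = #403735.

#403735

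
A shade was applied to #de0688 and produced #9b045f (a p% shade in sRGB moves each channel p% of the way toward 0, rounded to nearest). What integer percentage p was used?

30%

#de0688 is rgb(222, 6, 136); #9b045f is rgb(155, 4, 95).
On the R channel (widest range): 155 ≈ 222 + (p/100)(0 − 222), so p ≈ 100×(155 − 222)/(0 − 222) = -6700/-222 = 30.18.
p = 30 reproduces all three channels after rounding.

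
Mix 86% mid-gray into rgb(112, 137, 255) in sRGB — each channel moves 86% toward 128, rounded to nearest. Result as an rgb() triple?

An 86% tone moves each channel 86% toward 128:
  R: 112 + 13.76 = 125.76 → 126
  G: 137 + 0.86×(128−137) = 137 − 7.74 = 129.26 → 129
  B: 255 − 109.22 = 145.78 → 146

rgb(126, 129, 146)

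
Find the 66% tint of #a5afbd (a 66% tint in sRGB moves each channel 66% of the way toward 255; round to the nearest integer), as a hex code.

#e0e4e9

#a5afbd is rgb(165, 175, 189).
A 66% tint moves each channel 66% toward 255:
  R: 165 + 59.4 = 224.4 → 224
  G: 175 + 52.8 = 227.8 → 228
  B: 189 + 0.66×(255−189) = 189 + 43.56 = 232.56 → 233
rgb(224, 228, 233) = #e0e4e9.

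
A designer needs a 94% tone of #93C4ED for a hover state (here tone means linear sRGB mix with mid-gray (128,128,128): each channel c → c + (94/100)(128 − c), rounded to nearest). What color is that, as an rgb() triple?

rgb(129, 132, 135)

#93C4ED is rgb(147, 196, 237).
A 94% tone moves each channel 94% toward 128:
  R: 147 + 0.94×(128−147) = 147 − 17.86 = 129.14 → 129
  G: 196 − 63.92 = 132.08 → 132
  B: 237 + 0.94×(128−237) = 237 − 102.46 = 134.54 → 135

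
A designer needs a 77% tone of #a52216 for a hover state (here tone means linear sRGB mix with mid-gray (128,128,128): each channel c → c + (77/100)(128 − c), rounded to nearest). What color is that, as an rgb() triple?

rgb(137, 106, 104)

#a52216 is rgb(165, 34, 22).
Lerp each channel 77% toward 128:
  R: 165 + 0.77×(128−165) = 165 − 28.49 = 136.51 → 137
  G: 34 + 0.77×(128−34) = 34 + 72.38 = 106.38 → 106
  B: 22 + 81.62 = 103.62 → 104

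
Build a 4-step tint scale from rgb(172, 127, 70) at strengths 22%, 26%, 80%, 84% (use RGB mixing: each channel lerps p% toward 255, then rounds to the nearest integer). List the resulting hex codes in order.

22%: (172 + 18.26 = 190.26→190, 127 + 28.16 = 155.16→155, 70 + 40.7 = 110.7→111) → #BE9B6F
26%: (172 + 21.58 = 193.58→194, 127 + 33.28 = 160.28→160, 70 + 48.1 = 118.1→118) → #C2A076
80%: (172 + 66.4 = 238.4→238, 127 + 102.4 = 229.4→229, 70 + 148 = 218→218) → #EEE5DA
84%: (172 + 69.72 = 241.72→242, 127 + 107.52 = 234.52→235, 70 + 155.4 = 225.4→225) → #F2EBE1

#BE9B6F, #C2A076, #EEE5DA, #F2EBE1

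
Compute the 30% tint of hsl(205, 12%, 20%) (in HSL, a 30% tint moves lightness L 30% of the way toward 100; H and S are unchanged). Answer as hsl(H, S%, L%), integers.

hsl(205, 12%, 44%)

L moves 30% from 20 toward 100: 20 + 24 = 44 → 44.
H and S are unchanged.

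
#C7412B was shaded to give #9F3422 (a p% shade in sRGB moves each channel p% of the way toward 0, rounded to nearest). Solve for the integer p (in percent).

#C7412B is rgb(199, 65, 43); #9F3422 is rgb(159, 52, 34).
On the R channel (widest range): 159 ≈ 199 + (p/100)(0 − 199), so p ≈ 100×(159 − 199)/(0 − 199) = -4000/-199 = 20.10.
p = 20 reproduces all three channels after rounding.

20%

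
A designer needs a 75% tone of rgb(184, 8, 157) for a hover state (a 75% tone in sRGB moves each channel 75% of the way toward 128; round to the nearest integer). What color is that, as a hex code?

A 75% tone moves each channel 75% toward 128:
  R: 184 − 42 = 142 → 142
  G: 8 + 0.75×(128−8) = 8 + 90 = 98 → 98
  B: 157 − 21.75 = 135.25 → 135
rgb(142, 98, 135) = #8e6287.

#8e6287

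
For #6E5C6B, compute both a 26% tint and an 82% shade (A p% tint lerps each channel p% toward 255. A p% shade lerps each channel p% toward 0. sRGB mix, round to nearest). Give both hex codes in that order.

#6E5C6B is rgb(110, 92, 107).
26% tint:
  R: 110 + 37.7 = 147.7 → 148
  G: 92 + 0.26×(255−92) = 92 + 42.38 = 134.38 → 134
  B: 107 + 0.26×(255−107) = 107 + 38.48 = 145.48 → 145
  → #948691
82% shade:
  R: 110 + 0.82×(0−110) = 110 − 90.2 = 19.8 → 20
  G: 92 − 75.44 = 16.56 → 17
  B: 107 + 0.82×(0−107) = 107 − 87.74 = 19.26 → 19
  → #141113

#948691, #141113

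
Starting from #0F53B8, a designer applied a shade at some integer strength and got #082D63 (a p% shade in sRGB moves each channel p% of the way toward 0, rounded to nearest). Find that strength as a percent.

46%

#0F53B8 is rgb(15, 83, 184); #082D63 is rgb(8, 45, 99).
On the B channel (widest range): 99 ≈ 184 + (p/100)(0 − 184), so p ≈ 100×(99 − 184)/(0 − 184) = -8500/-184 = 46.20.
p = 46 reproduces all three channels after rounding.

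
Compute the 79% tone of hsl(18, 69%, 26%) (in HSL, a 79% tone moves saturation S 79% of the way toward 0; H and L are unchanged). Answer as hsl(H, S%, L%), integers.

S moves 79% from 69 toward 0: 69 − 54.51 = 14.49 → 14.
H and L are unchanged.

hsl(18, 14%, 26%)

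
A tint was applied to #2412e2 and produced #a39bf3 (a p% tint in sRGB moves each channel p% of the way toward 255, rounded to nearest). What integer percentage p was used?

58%

#2412e2 is rgb(36, 18, 226); #a39bf3 is rgb(163, 155, 243).
On the G channel (widest range): 155 ≈ 18 + (p/100)(255 − 18), so p ≈ 100×(155 − 18)/(255 − 18) = 13700/237 = 57.81.
p = 58 reproduces all three channels after rounding.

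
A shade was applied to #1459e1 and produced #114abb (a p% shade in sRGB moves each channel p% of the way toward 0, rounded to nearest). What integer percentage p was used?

17%

#1459e1 is rgb(20, 89, 225); #114abb is rgb(17, 74, 187).
On the B channel (widest range): 187 ≈ 225 + (p/100)(0 − 225), so p ≈ 100×(187 − 225)/(0 − 225) = -3800/-225 = 16.89.
p = 17 reproduces all three channels after rounding.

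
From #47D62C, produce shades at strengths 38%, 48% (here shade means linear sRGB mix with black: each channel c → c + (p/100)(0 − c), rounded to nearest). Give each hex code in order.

#47D62C is rgb(71, 214, 44).
38%: (71 − 26.98 = 44.02→44, 214 − 81.32 = 132.68→133, 44 − 16.72 = 27.28→27) → #2C851B
48%: (71 − 34.08 = 36.92→37, 214 − 102.72 = 111.28→111, 44 − 21.12 = 22.88→23) → #256F17

#2C851B, #256F17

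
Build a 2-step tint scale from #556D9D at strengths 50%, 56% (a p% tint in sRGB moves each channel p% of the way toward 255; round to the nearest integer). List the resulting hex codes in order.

#556D9D is rgb(85, 109, 157).
50%: (85 + 85 = 170→170, 109 + 73 = 182→182, 157 + 49 = 206→206) → #AAB6CE
56%: (85 + 95.2 = 180.2→180, 109 + 81.76 = 190.76→191, 157 + 54.88 = 211.88→212) → #B4BFD4

#AAB6CE, #B4BFD4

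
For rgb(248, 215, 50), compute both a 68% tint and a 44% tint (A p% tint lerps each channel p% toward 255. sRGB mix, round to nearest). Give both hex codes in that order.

#fdf2bd, #fbe98c

68% tint:
  R: 248 + 0.68×(255−248) = 248 + 4.76 = 252.76 → 253
  G: 215 + 0.68×(255−215) = 215 + 27.2 = 242.2 → 242
  B: 50 + 0.68×(255−50) = 50 + 139.4 = 189.4 → 189
  → #fdf2bd
44% tint:
  R: 248 + 0.44×(255−248) = 248 + 3.08 = 251.08 → 251
  G: 215 + 0.44×(255−215) = 215 + 17.6 = 232.6 → 233
  B: 50 + 0.44×(255−50) = 50 + 90.2 = 140.2 → 140
  → #fbe98c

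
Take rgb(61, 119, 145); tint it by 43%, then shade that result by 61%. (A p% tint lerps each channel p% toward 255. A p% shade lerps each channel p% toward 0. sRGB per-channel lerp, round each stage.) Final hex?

A 43% tint moves each channel 43% toward 255:
  R: 61 + 83.42 = 144.42 → 144
  G: 119 + 0.43×(255−119) = 119 + 58.48 = 177.48 → 177
  B: 145 + 47.3 = 192.3 → 192
After the tint: rgb(144, 177, 192) = #90b1c0.
Lerp each channel 61% toward 0:
  R: 144 − 87.84 = 56.16 → 56
  G: 177 + 0.61×(0−177) = 177 − 107.97 = 69.03 → 69
  B: 192 + 0.61×(0−192) = 192 − 117.12 = 74.88 → 75
rgb(56, 69, 75) = #38454b.

#38454b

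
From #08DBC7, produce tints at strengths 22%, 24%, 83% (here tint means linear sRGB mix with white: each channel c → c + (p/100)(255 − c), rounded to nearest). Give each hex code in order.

#08DBC7 is rgb(8, 219, 199).
22%: (8 + 54.34 = 62.34→62, 219 + 7.92 = 226.92→227, 199 + 12.32 = 211.32→211) → #3EE3D3
24%: (8 + 59.28 = 67.28→67, 219 + 8.64 = 227.64→228, 199 + 13.44 = 212.44→212) → #43E4D4
83%: (8 + 205.01 = 213.01→213, 219 + 29.88 = 248.88→249, 199 + 46.48 = 245.48→245) → #D5F9F5

#3EE3D3, #43E4D4, #D5F9F5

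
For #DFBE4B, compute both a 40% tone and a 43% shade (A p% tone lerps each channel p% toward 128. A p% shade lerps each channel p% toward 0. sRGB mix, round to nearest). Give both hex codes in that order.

#B9A560, #7F6C2B

#DFBE4B is rgb(223, 190, 75).
40% tone:
  R: 223 − 38 = 185 → 185
  G: 190 − 24.8 = 165.2 → 165
  B: 75 + 21.2 = 96.2 → 96
  → #B9A560
43% shade:
  R: 223 + 0.43×(0−223) = 223 − 95.89 = 127.11 → 127
  G: 190 + 0.43×(0−190) = 190 − 81.7 = 108.3 → 108
  B: 75 − 32.25 = 42.75 → 43
  → #7F6C2B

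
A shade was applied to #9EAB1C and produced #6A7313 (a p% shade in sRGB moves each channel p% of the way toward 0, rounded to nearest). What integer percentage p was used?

33%

#9EAB1C is rgb(158, 171, 28); #6A7313 is rgb(106, 115, 19).
On the G channel (widest range): 115 ≈ 171 + (p/100)(0 − 171), so p ≈ 100×(115 − 171)/(0 − 171) = -5600/-171 = 32.75.
p = 33 reproduces all three channels after rounding.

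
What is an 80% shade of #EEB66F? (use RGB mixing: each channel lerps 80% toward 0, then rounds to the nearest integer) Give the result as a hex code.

#EEB66F is rgb(238, 182, 111).
Per channel, c → c + 0.8(0 − c):
  R: 238 − 190.4 = 47.6 → 48
  G: 182 + 0.8×(0−182) = 182 − 145.6 = 36.4 → 36
  B: 111 + 0.8×(0−111) = 111 − 88.8 = 22.2 → 22
rgb(48, 36, 22) = #302416.

#302416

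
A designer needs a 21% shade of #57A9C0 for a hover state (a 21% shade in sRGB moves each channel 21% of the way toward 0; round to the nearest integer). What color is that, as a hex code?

#458698

#57A9C0 is rgb(87, 169, 192).
Per channel, c → c + 0.21(0 − c):
  R: 87 − 18.27 = 68.73 → 69
  G: 169 + 0.21×(0−169) = 169 − 35.49 = 133.51 → 134
  B: 192 − 40.32 = 151.68 → 152
rgb(69, 134, 152) = #458698.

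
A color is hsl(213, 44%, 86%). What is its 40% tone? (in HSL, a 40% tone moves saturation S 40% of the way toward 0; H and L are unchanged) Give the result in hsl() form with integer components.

hsl(213, 26%, 86%)

S moves 40% from 44 toward 0: 44 − 17.6 = 26.4 → 26.
H and L are unchanged.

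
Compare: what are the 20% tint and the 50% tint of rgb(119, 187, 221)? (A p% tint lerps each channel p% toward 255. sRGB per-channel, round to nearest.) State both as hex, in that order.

20% tint:
  R: 119 + 27.2 = 146.2 → 146
  G: 187 + 13.6 = 200.6 → 201
  B: 221 + 0.2×(255−221) = 221 + 6.8 = 227.8 → 228
  → #92C9E4
50% tint:
  R: 119 + 68 = 187 → 187
  G: 187 + 34 = 221 → 221
  B: 221 + 17 = 238 → 238
  → #BBDDEE

#92C9E4, #BBDDEE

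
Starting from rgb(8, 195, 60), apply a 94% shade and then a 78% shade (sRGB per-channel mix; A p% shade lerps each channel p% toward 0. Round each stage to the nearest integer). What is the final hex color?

Lerp each channel 94% toward 0:
  R: 8 + 0.94×(0−8) = 8 − 7.52 = 0.48 → 0
  G: 195 − 183.3 = 11.7 → 12
  B: 60 − 56.4 = 3.6 → 4
After the shade: rgb(0, 12, 4) = #000C04.
Lerp each channel 78% toward 0:
  R: 0 + 0.78×(0−0) = 0 + 0 = 0 → 0
  G: 12 + 0.78×(0−12) = 12 − 9.36 = 2.64 → 3
  B: 4 − 3.12 = 0.88 → 1
rgb(0, 3, 1) = #000301.

#000301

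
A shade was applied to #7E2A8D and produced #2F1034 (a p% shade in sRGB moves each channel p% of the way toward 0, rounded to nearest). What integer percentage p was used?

#7E2A8D is rgb(126, 42, 141); #2F1034 is rgb(47, 16, 52).
On the B channel (widest range): 52 ≈ 141 + (p/100)(0 − 141), so p ≈ 100×(52 − 141)/(0 − 141) = -8900/-141 = 63.12.
p = 63 reproduces all three channels after rounding.

63%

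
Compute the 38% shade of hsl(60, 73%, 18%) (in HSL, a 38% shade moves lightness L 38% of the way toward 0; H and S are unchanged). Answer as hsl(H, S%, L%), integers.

hsl(60, 73%, 11%)

L moves 38% from 18 toward 0: 18 − 6.84 = 11.16 → 11.
H and S are unchanged.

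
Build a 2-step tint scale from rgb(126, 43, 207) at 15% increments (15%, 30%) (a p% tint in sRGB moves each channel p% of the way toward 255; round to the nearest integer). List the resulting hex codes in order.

#914bd6, #a56bdd

15%: (126 + 19.35 = 145.35→145, 43 + 31.8 = 74.8→75, 207 + 7.2 = 214.2→214) → #914bd6
30%: (126 + 38.7 = 164.7→165, 43 + 63.6 = 106.6→107, 207 + 14.4 = 221.4→221) → #a56bdd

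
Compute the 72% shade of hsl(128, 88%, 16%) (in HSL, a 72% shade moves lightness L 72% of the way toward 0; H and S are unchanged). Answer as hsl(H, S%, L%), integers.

L moves 72% from 16 toward 0: 16 − 11.52 = 4.48 → 4.
H and S are unchanged.

hsl(128, 88%, 4%)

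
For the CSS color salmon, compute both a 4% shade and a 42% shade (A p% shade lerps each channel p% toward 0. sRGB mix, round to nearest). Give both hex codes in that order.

CSS salmon is rgb(250, 128, 114).
4% shade:
  R: 250 − 10 = 240 → 240
  G: 128 + 0.04×(0−128) = 128 − 5.12 = 122.88 → 123
  B: 114 − 4.56 = 109.44 → 109
  → #F07B6D
42% shade:
  R: 250 − 105 = 145 → 145
  G: 128 − 53.76 = 74.24 → 74
  B: 114 − 47.88 = 66.12 → 66
  → #914A42

#F07B6D, #914A42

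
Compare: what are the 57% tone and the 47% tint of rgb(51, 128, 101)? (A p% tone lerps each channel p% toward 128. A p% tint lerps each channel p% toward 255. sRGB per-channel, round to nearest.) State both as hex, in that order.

57% tone:
  R: 51 + 0.57×(128−51) = 51 + 43.89 = 94.89 → 95
  G: 128 + 0 = 128 → 128
  B: 101 + 0.57×(128−101) = 101 + 15.39 = 116.39 → 116
  → #5f8074
47% tint:
  R: 51 + 95.88 = 146.88 → 147
  G: 128 + 59.69 = 187.69 → 188
  B: 101 + 0.47×(255−101) = 101 + 72.38 = 173.38 → 173
  → #93bcad

#5f8074, #93bcad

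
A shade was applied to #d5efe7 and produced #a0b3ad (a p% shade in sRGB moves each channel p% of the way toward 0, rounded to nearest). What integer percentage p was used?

25%

#d5efe7 is rgb(213, 239, 231); #a0b3ad is rgb(160, 179, 173).
On the G channel (widest range): 179 ≈ 239 + (p/100)(0 − 239), so p ≈ 100×(179 − 239)/(0 − 239) = -6000/-239 = 25.10.
p = 25 reproduces all three channels after rounding.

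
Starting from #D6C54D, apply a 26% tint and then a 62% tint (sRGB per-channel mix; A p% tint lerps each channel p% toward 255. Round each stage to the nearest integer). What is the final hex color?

#F4EFCD

#D6C54D is rgb(214, 197, 77).
Per channel, c → c + 0.26(255 − c):
  R: 214 + 0.26×(255−214) = 214 + 10.66 = 224.66 → 225
  G: 197 + 15.08 = 212.08 → 212
  B: 77 + 0.26×(255−77) = 77 + 46.28 = 123.28 → 123
After the tint: rgb(225, 212, 123) = #E1D47B.
Per channel, c → c + 0.62(255 − c):
  R: 225 + 0.62×(255−225) = 225 + 18.6 = 243.6 → 244
  G: 212 + 0.62×(255−212) = 212 + 26.66 = 238.66 → 239
  B: 123 + 0.62×(255−123) = 123 + 81.84 = 204.84 → 205
rgb(244, 239, 205) = #F4EFCD.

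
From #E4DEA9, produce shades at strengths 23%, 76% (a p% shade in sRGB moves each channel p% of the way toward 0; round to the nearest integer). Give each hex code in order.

#E4DEA9 is rgb(228, 222, 169).
23%: (228 − 52.44 = 175.56→176, 222 − 51.06 = 170.94→171, 169 − 38.87 = 130.13→130) → #B0AB82
76%: (228 − 173.28 = 54.72→55, 222 − 168.72 = 53.28→53, 169 − 128.44 = 40.56→41) → #373529

#B0AB82, #373529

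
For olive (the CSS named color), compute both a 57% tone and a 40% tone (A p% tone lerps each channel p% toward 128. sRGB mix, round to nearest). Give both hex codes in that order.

CSS olive is rgb(128, 128, 0).
57% tone:
  R: 128 + 0 = 128 → 128
  G: 128 + 0.57×(128−128) = 128 + 0 = 128 → 128
  B: 0 + 0.57×(128−0) = 0 + 72.96 = 72.96 → 73
  → #808049
40% tone:
  R: 128 + 0.4×(128−128) = 128 + 0 = 128 → 128
  G: 128 + 0.4×(128−128) = 128 + 0 = 128 → 128
  B: 0 + 0.4×(128−0) = 0 + 51.2 = 51.2 → 51
  → #808033

#808049, #808033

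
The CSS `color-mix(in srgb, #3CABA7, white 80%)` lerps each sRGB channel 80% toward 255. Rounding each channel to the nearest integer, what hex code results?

#D8EEED

#3CABA7 is rgb(60, 171, 167).
An 80% tint moves each channel 80% toward 255:
  R: 60 + 0.8×(255−60) = 60 + 156 = 216 → 216
  G: 171 + 0.8×(255−171) = 171 + 67.2 = 238.2 → 238
  B: 167 + 70.4 = 237.4 → 237
rgb(216, 238, 237) = #D8EEED.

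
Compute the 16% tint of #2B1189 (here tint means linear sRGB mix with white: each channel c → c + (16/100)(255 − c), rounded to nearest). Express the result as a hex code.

#2B1189 is rgb(43, 17, 137).
Lerp each channel 16% toward 255:
  R: 43 + 33.92 = 76.92 → 77
  G: 17 + 0.16×(255−17) = 17 + 38.08 = 55.08 → 55
  B: 137 + 0.16×(255−137) = 137 + 18.88 = 155.88 → 156
rgb(77, 55, 156) = #4D379C.

#4D379C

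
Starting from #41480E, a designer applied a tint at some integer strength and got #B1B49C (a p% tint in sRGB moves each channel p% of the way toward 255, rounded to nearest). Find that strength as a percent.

#41480E is rgb(65, 72, 14); #B1B49C is rgb(177, 180, 156).
On the B channel (widest range): 156 ≈ 14 + (p/100)(255 − 14), so p ≈ 100×(156 − 14)/(255 − 14) = 14200/241 = 58.92.
p = 59 reproduces all three channels after rounding.

59%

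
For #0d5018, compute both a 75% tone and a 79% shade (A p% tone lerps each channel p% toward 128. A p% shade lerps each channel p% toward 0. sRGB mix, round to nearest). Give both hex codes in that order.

#0d5018 is rgb(13, 80, 24).
75% tone:
  R: 13 + 86.25 = 99.25 → 99
  G: 80 + 0.75×(128−80) = 80 + 36 = 116 → 116
  B: 24 + 78 = 102 → 102
  → #637466
79% shade:
  R: 13 − 10.27 = 2.73 → 3
  G: 80 − 63.2 = 16.8 → 17
  B: 24 − 18.96 = 5.04 → 5
  → #031105

#637466, #031105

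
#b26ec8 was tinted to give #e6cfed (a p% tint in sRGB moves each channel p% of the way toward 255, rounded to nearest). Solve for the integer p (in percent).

#b26ec8 is rgb(178, 110, 200); #e6cfed is rgb(230, 207, 237).
On the G channel (widest range): 207 ≈ 110 + (p/100)(255 − 110), so p ≈ 100×(207 − 110)/(255 − 110) = 9700/145 = 66.90.
p = 67 reproduces all three channels after rounding.

67%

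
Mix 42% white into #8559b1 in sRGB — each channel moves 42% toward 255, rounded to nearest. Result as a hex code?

#8559b1 is rgb(133, 89, 177).
Per channel, c → c + 0.42(255 − c):
  R: 133 + 0.42×(255−133) = 133 + 51.24 = 184.24 → 184
  G: 89 + 0.42×(255−89) = 89 + 69.72 = 158.72 → 159
  B: 177 + 0.42×(255−177) = 177 + 32.76 = 209.76 → 210
rgb(184, 159, 210) = #b89fd2.

#b89fd2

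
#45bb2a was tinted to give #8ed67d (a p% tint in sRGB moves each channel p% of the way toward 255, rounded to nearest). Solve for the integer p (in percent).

39%

#45bb2a is rgb(69, 187, 42); #8ed67d is rgb(142, 214, 125).
On the B channel (widest range): 125 ≈ 42 + (p/100)(255 − 42), so p ≈ 100×(125 − 42)/(255 − 42) = 8300/213 = 38.97.
p = 39 reproduces all three channels after rounding.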